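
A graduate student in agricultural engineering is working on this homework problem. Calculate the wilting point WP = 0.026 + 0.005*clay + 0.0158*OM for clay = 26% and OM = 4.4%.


WP = 0.026 + 0.005*26 + 0.0158*4.4
   = 0.026 + 0.1300 + 0.0695
   = 0.2255


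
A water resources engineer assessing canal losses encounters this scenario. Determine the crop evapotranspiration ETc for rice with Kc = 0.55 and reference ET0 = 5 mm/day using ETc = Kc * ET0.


ETc = Kc * ET0
    = 0.55 * 5
    = 2.75 mm/day


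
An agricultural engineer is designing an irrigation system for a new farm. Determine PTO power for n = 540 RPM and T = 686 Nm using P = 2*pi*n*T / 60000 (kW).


P = 2*pi*n*T / 60000
  = 2*pi * 540 * 686 / 60000
  = 2327543.17 / 60000
  = 38.79 kW


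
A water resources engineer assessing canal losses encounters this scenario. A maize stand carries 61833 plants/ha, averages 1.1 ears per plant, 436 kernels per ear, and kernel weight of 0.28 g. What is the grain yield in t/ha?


Y = density * ears * kernels * kw
  = 61833 * 1.1 * 436 * 0.28 g/ha
  = 8303429.90 g/ha
  = 8303.43 kg/ha = 8.30 t/ha


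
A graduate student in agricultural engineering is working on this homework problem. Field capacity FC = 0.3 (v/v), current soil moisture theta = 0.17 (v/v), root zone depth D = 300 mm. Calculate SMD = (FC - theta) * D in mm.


SMD = (FC - theta) * D
    = (0.3 - 0.17) * 300
    = 0.130 * 300
    = 39 mm


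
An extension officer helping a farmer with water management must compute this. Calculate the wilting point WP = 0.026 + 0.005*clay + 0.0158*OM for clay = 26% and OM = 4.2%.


WP = 0.026 + 0.005*26 + 0.0158*4.2
   = 0.026 + 0.1300 + 0.0664
   = 0.2224


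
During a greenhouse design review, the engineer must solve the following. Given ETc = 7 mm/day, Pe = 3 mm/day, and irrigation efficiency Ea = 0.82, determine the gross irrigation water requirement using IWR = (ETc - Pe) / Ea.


IWR = (ETc - Pe) / Ea
    = (7 - 3) / 0.82
    = 4 / 0.82
    = 4.88 mm/day


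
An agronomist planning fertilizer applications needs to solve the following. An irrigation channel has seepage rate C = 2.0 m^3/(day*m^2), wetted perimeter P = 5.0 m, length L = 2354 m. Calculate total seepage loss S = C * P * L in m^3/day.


S = C * P * L
  = 2.0 * 5.0 * 2354
  = 23540 m^3/day


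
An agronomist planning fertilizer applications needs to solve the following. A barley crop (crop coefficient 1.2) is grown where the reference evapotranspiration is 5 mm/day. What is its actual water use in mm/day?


ETc = Kc * ET0
    = 1.2 * 5
    = 6 mm/day


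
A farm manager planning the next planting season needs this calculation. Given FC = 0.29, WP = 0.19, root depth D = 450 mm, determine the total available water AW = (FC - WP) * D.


AW = (FC - WP) * D
   = (0.29 - 0.19) * 450
   = 0.10 * 450
   = 45 mm


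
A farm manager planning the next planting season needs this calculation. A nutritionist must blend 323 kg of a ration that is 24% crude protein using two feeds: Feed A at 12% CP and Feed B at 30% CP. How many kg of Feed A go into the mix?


parts_A = CP_b - target = 30 - 24 = 6
parts_B = target - CP_a = 24 - 12 = 12
total_parts = 6 + 12 = 18
Feed A = 323 * 6 / 18 = 107.67 kg
Feed B = 323 * 12 / 18 = 215.33 kg

107.67 kg


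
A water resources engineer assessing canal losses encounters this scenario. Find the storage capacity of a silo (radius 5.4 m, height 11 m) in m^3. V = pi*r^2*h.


V = pi * r^2 * h
  = pi * 5.4^2 * 11
  = pi * 29.16 * 11
  = 1007.70 m^3


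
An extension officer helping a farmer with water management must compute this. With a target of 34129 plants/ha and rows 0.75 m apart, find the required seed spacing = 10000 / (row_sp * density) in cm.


spacing = 10000 / (row_sp * density)
        = 10000 / (0.75 * 34129)
        = 10000 / 25596.75
        = 0.39067 m = 39.07 cm


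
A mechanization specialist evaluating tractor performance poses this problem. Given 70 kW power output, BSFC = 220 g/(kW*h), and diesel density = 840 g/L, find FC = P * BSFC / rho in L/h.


FC = P * BSFC / rho_fuel
   = 70 * 220 / 840
   = 15400 / 840
   = 18.33 L/h


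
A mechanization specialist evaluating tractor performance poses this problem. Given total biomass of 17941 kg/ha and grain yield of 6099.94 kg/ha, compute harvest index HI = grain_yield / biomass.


HI = grain_yield / biomass
   = 6099.94 / 17941
   = 0.34


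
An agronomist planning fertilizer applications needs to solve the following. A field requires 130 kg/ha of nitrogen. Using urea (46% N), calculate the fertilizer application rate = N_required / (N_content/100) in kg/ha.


Rate = N_required / (N_content / 100)
     = 130 / (46 / 100)
     = 130 / 0.46
     = 282.61 kg/ha


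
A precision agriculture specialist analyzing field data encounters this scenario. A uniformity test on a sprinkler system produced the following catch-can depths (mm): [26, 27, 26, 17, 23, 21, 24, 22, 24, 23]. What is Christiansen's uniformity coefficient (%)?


xbar = 233 / 10 = 23.300
sum|xi - xbar| = 21
CU = 100 * (1 - 21 / (10 * 23.300))
   = 100 * (1 - 0.0901)
   = 90.99%


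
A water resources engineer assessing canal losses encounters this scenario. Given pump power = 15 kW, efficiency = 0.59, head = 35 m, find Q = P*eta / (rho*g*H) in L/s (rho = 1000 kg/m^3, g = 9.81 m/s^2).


Q = (P * 1000 * eta) / (rho * g * H)
  = (15 * 1000 * 0.59) / (1000 * 9.81 * 35)
  = 8850 / 343350
  = 0.02578 m^3/s = 25.78 L/s


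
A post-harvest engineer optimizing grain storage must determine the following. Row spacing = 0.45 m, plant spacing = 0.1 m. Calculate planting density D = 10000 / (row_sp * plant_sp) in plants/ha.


D = 10000 / (row_sp * plant_sp)
  = 10000 / (0.45 * 0.1)
  = 10000 / 0.0450
  = 222222.22 plants/ha


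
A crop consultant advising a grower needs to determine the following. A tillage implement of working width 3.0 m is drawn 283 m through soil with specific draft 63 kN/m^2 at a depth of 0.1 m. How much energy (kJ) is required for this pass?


E = k * d * w * L
  = 63 * 0.1 * 3.0 * 283
  = 5348.70 kJ


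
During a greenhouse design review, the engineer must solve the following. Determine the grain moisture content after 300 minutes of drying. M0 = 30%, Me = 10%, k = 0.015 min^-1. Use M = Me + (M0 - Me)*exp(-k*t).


M = Me + (M0 - Me) * e^(-k*t)
  = 10 + (30 - 10) * e^(-0.015*300)
  = 10 + 20 * e^(-4.500)
  = 10 + 20 * 0.01111
  = 10 + 0.2222
  = 10.22%


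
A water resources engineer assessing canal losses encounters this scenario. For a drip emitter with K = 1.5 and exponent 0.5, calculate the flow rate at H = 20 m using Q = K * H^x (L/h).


Q = K * H^x
  = 1.5 * 20^0.5
  = 1.5 * 4.4721
  = 6.71 L/h


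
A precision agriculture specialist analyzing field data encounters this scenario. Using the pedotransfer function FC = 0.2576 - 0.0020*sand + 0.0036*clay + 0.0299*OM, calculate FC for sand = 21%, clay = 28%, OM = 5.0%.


FC = 0.2576 - 0.0020*21 + 0.0036*28 + 0.0299*5.0
   = 0.2576 - 0.0420 + 0.1008 + 0.1495
   = 0.4659


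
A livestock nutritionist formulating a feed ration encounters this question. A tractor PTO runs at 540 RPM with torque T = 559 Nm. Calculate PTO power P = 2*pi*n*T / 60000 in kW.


P = 2*pi*n*T / 60000
  = 2*pi * 540 * 559 / 60000
  = 1896642.32 / 60000
  = 31.61 kW


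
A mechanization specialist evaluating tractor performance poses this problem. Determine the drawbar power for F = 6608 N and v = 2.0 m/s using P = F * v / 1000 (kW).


P = F * v / 1000
  = 6608 * 2.0 / 1000
  = 13216 / 1000
  = 13.22 kW


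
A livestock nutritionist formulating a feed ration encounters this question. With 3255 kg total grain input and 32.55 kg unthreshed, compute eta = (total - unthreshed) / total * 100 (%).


eta = (total - unthreshed) / total * 100
    = (3255 - 32.55) / 3255 * 100
    = 3222.45 / 3255 * 100
    = 99%


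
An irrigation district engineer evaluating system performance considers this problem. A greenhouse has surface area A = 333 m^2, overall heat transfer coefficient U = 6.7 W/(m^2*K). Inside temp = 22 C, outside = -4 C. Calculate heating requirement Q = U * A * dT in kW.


dT = 22 - (-4) = 26 K
Q = U * A * dT
  = 6.7 * 333 * 26
  = 58008.60 W = 58.01 kW


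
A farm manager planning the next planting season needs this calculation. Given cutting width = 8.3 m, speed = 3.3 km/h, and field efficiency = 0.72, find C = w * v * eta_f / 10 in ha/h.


C = w * v * eta_f / 10
  = 8.3 * 3.3 * 0.72 / 10
  = 19.72 / 10
  = 1.97 ha/h


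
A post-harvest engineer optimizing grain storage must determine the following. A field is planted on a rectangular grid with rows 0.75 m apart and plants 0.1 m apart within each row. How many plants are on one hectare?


D = 10000 / (row_sp * plant_sp)
  = 10000 / (0.75 * 0.1)
  = 10000 / 0.0750
  = 133333.33 plants/ha


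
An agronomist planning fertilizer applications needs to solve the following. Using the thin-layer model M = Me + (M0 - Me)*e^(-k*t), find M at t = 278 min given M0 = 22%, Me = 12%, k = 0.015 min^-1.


M = Me + (M0 - Me) * e^(-k*t)
  = 12 + (22 - 12) * e^(-0.015*278)
  = 12 + 10 * e^(-4.170)
  = 12 + 10 * 0.01545
  = 12 + 0.1545
  = 12.15%


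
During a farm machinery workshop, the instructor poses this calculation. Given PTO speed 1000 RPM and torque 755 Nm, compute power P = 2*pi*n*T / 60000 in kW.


P = 2*pi*n*T / 60000
  = 2*pi * 1000 * 755 / 60000
  = 4743804.91 / 60000
  = 79.06 kW


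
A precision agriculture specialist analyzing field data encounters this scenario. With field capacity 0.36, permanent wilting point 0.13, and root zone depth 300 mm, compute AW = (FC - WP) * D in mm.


AW = (FC - WP) * D
   = (0.36 - 0.13) * 300
   = 0.23 * 300
   = 69 mm


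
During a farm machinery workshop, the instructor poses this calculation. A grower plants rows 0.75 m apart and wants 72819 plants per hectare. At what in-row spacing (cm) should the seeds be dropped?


spacing = 10000 / (row_sp * density)
        = 10000 / (0.75 * 72819)
        = 10000 / 54614.25
        = 0.18310 m = 18.31 cm


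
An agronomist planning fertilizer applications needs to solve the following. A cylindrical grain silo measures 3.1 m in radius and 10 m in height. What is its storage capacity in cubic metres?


V = pi * r^2 * h
  = pi * 3.1^2 * 10
  = pi * 9.61 * 10
  = 301.91 m^3


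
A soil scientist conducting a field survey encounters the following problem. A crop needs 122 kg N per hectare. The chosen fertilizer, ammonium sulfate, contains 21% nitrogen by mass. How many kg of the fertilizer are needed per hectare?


Rate = N_required / (N_content / 100)
     = 122 / (21 / 100)
     = 122 / 0.21
     = 580.95 kg/ha


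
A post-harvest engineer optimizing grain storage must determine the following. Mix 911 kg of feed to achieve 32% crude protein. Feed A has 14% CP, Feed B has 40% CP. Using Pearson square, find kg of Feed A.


parts_A = CP_b - target = 40 - 32 = 8
parts_B = target - CP_a = 32 - 14 = 18
total_parts = 8 + 18 = 26
Feed A = 911 * 8 / 26 = 280.31 kg
Feed B = 911 * 18 / 26 = 630.69 kg

280.31 kg


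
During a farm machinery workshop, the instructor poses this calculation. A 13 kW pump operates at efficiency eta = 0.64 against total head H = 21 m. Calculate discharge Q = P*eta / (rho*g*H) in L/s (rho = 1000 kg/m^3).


Q = (P * 1000 * eta) / (rho * g * H)
  = (13 * 1000 * 0.64) / (1000 * 9.81 * 21)
  = 8320 / 206010
  = 0.04039 m^3/s = 40.39 L/s


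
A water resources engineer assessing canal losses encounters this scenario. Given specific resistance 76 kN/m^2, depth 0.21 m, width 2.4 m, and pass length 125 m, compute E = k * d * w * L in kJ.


E = k * d * w * L
  = 76 * 0.21 * 2.4 * 125
  = 4788 kJ


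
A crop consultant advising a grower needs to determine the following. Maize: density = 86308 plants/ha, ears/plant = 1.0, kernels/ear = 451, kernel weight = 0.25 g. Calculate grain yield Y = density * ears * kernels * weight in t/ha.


Y = density * ears * kernels * kw
  = 86308 * 1.0 * 451 * 0.25 g/ha
  = 9731227 g/ha
  = 9731.23 kg/ha = 9.73 t/ha


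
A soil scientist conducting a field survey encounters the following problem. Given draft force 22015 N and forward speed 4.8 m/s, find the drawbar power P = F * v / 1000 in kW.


P = F * v / 1000
  = 22015 * 4.8 / 1000
  = 105672 / 1000
  = 105.67 kW


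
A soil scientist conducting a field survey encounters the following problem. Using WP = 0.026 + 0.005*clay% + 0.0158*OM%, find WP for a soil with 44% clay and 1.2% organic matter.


WP = 0.026 + 0.005*44 + 0.0158*1.2
   = 0.026 + 0.2200 + 0.0190
   = 0.2650


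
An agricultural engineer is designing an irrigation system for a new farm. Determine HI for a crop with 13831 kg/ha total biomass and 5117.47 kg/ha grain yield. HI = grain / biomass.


HI = grain_yield / biomass
   = 5117.47 / 13831
   = 0.37


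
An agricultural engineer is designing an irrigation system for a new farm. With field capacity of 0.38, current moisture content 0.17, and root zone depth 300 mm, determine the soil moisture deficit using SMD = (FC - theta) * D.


SMD = (FC - theta) * D
    = (0.38 - 0.17) * 300
    = 0.210 * 300
    = 63 mm


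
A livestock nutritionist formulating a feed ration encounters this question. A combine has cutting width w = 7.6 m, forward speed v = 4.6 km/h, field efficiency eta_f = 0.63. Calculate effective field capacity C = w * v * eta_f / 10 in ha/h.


C = w * v * eta_f / 10
  = 7.6 * 4.6 * 0.63 / 10
  = 22.02 / 10
  = 2.20 ha/h


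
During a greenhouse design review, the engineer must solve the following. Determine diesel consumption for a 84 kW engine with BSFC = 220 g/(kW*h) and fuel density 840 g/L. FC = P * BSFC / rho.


FC = P * BSFC / rho_fuel
   = 84 * 220 / 840
   = 18480 / 840
   = 22 L/h


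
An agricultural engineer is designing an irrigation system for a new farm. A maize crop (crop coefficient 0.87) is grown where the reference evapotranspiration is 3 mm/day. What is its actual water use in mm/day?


ETc = Kc * ET0
    = 0.87 * 3
    = 2.61 mm/day


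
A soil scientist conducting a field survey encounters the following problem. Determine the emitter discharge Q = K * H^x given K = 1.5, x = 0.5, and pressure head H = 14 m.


Q = K * H^x
  = 1.5 * 14^0.5
  = 1.5 * 3.7417
  = 5.61 L/h


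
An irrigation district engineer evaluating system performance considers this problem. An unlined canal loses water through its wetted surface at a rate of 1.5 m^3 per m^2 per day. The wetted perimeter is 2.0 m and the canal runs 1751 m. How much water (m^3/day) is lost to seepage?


S = C * P * L
  = 1.5 * 2.0 * 1751
  = 5253 m^3/day


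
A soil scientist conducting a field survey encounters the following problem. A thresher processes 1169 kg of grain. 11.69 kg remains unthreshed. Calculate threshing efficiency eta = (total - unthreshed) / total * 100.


eta = (total - unthreshed) / total * 100
    = (1169 - 11.69) / 1169 * 100
    = 1157.31 / 1169 * 100
    = 99%


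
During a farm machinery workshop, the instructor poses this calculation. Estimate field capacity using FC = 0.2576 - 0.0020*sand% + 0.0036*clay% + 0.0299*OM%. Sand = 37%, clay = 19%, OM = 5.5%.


FC = 0.2576 - 0.0020*37 + 0.0036*19 + 0.0299*5.5
   = 0.2576 - 0.0740 + 0.0684 + 0.1645
   = 0.4165


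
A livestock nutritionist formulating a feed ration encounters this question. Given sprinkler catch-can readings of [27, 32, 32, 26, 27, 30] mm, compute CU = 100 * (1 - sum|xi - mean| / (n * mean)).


xbar = 174 / 6 = 29
sum|xi - xbar| = 14
CU = 100 * (1 - 14 / (6 * 29))
   = 100 * (1 - 0.0805)
   = 91.95%


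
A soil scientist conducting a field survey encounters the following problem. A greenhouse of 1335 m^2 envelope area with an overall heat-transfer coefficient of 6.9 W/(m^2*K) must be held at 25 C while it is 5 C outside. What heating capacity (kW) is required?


dT = 25 - (5) = 20 K
Q = U * A * dT
  = 6.9 * 1335 * 20
  = 184230 W = 184.23 kW


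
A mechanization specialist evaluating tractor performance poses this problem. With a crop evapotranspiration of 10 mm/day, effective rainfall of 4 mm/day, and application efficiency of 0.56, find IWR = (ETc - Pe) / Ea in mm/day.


IWR = (ETc - Pe) / Ea
    = (10 - 4) / 0.56
    = 6 / 0.56
    = 10.71 mm/day


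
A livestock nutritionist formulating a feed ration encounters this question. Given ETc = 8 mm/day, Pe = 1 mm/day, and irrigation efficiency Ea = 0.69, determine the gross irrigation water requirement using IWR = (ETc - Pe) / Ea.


IWR = (ETc - Pe) / Ea
    = (8 - 1) / 0.69
    = 7 / 0.69
    = 10.14 mm/day


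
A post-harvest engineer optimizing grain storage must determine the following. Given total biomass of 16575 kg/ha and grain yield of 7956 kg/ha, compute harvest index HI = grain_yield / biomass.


HI = grain_yield / biomass
   = 7956 / 16575
   = 0.48


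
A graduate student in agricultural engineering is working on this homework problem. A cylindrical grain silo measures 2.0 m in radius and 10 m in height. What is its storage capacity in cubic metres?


V = pi * r^2 * h
  = pi * 2.0^2 * 10
  = pi * 4 * 10
  = 125.66 m^3


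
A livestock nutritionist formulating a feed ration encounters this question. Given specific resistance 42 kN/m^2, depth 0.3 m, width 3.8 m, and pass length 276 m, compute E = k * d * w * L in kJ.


E = k * d * w * L
  = 42 * 0.3 * 3.8 * 276
  = 13214.88 kJ


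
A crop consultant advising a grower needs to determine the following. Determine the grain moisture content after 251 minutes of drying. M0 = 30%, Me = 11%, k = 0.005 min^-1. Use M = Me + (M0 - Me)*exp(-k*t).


M = Me + (M0 - Me) * e^(-k*t)
  = 11 + (30 - 11) * e^(-0.005*251)
  = 11 + 19 * e^(-1.255)
  = 11 + 19 * 0.28508
  = 11 + 5.4164
  = 16.42%


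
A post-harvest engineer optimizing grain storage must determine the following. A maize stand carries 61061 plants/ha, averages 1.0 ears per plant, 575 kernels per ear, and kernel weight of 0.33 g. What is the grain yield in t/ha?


Y = density * ears * kernels * kw
  = 61061 * 1.0 * 575 * 0.33 g/ha
  = 11586324.75 g/ha
  = 11586.32 kg/ha = 11.59 t/ha


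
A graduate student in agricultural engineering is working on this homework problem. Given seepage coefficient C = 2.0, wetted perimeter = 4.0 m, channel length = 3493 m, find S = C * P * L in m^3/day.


S = C * P * L
  = 2.0 * 4.0 * 3493
  = 27944 m^3/day


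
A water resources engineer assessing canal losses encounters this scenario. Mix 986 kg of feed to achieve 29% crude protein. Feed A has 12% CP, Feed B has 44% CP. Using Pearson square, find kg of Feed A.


parts_A = CP_b - target = 44 - 29 = 15
parts_B = target - CP_a = 29 - 12 = 17
total_parts = 15 + 17 = 32
Feed A = 986 * 15 / 32 = 462.19 kg
Feed B = 986 * 17 / 32 = 523.81 kg

462.19 kg


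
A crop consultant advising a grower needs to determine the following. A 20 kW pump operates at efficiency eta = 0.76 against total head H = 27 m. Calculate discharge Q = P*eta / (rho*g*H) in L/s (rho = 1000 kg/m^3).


Q = (P * 1000 * eta) / (rho * g * H)
  = (20 * 1000 * 0.76) / (1000 * 9.81 * 27)
  = 15200 / 264870
  = 0.05739 m^3/s = 57.39 L/s


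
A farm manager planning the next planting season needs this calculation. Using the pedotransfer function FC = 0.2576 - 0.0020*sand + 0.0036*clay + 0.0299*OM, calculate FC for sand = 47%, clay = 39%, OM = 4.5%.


FC = 0.2576 - 0.0020*47 + 0.0036*39 + 0.0299*4.5
   = 0.2576 - 0.0940 + 0.1404 + 0.1346
   = 0.4386


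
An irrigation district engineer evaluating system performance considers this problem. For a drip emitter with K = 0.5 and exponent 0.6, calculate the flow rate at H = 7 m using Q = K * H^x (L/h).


Q = K * H^x
  = 0.5 * 7^0.6
  = 0.5 * 3.2141
  = 1.61 L/h


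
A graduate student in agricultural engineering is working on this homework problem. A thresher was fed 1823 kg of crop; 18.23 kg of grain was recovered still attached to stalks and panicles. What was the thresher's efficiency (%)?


eta = (total - unthreshed) / total * 100
    = (1823 - 18.23) / 1823 * 100
    = 1804.77 / 1823 * 100
    = 99%


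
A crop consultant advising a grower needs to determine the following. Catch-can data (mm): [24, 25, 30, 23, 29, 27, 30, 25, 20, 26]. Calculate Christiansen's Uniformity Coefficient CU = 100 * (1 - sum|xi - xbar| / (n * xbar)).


xbar = 259 / 10 = 25.900
sum|xi - xbar| = 25
CU = 100 * (1 - 25 / (10 * 25.900))
   = 100 * (1 - 0.0965)
   = 90.35%


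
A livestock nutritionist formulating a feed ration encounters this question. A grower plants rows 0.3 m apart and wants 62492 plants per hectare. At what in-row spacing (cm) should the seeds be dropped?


spacing = 10000 / (row_sp * density)
        = 10000 / (0.3 * 62492)
        = 10000 / 18747.60
        = 0.53340 m = 53.34 cm


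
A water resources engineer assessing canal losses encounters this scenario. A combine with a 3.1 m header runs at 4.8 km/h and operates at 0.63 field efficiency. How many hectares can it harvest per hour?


C = w * v * eta_f / 10
  = 3.1 * 4.8 * 0.63 / 10
  = 9.37 / 10
  = 0.94 ha/h


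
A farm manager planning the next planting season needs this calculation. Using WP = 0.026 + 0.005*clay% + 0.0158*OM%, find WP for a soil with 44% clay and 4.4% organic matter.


WP = 0.026 + 0.005*44 + 0.0158*4.4
   = 0.026 + 0.2200 + 0.0695
   = 0.3155


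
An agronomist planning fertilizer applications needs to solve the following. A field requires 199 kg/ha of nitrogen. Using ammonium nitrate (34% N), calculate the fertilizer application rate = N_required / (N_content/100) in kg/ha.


Rate = N_required / (N_content / 100)
     = 199 / (34 / 100)
     = 199 / 0.34
     = 585.29 kg/ha


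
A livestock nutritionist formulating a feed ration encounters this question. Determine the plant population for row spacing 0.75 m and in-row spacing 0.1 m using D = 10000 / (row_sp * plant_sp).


D = 10000 / (row_sp * plant_sp)
  = 10000 / (0.75 * 0.1)
  = 10000 / 0.0750
  = 133333.33 plants/ha


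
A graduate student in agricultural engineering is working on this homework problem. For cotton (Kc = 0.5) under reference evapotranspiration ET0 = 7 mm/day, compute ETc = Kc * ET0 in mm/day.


ETc = Kc * ET0
    = 0.5 * 7
    = 3.50 mm/day


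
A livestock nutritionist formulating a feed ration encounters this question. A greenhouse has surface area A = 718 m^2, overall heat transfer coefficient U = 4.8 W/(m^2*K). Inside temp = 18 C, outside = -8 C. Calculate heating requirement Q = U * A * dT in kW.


dT = 18 - (-8) = 26 K
Q = U * A * dT
  = 4.8 * 718 * 26
  = 89606.40 W = 89.61 kW


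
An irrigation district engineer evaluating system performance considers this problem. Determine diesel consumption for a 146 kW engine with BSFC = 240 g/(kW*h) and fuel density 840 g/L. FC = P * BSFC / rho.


FC = P * BSFC / rho_fuel
   = 146 * 240 / 840
   = 35040 / 840
   = 41.71 L/h


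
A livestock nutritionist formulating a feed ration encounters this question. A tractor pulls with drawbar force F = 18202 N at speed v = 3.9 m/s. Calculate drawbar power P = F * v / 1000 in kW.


P = F * v / 1000
  = 18202 * 3.9 / 1000
  = 70987.80 / 1000
  = 70.99 kW


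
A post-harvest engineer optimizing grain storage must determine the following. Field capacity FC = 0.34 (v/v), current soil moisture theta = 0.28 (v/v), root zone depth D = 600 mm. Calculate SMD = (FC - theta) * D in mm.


SMD = (FC - theta) * D
    = (0.34 - 0.28) * 600
    = 0.060 * 600
    = 36 mm


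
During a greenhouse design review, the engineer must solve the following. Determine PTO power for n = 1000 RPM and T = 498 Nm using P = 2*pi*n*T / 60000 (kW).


P = 2*pi*n*T / 60000
  = 2*pi * 1000 * 498 / 60000
  = 3129026.28 / 60000
  = 52.15 kW


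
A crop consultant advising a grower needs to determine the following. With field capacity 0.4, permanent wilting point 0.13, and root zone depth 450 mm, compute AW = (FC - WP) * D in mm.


AW = (FC - WP) * D
   = (0.4 - 0.13) * 450
   = 0.27 * 450
   = 121.50 mm


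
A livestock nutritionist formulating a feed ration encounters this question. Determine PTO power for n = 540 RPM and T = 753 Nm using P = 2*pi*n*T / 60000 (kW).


P = 2*pi*n*T / 60000
  = 2*pi * 540 * 753 / 60000
  = 2554868.81 / 60000
  = 42.58 kW


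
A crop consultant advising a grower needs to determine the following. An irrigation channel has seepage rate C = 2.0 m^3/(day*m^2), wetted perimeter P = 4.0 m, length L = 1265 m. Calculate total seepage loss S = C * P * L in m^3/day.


S = C * P * L
  = 2.0 * 4.0 * 1265
  = 10120 m^3/day


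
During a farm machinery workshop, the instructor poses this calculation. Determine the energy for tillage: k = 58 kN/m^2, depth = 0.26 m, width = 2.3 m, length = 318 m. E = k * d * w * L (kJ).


E = k * d * w * L
  = 58 * 0.26 * 2.3 * 318
  = 11029.51 kJ


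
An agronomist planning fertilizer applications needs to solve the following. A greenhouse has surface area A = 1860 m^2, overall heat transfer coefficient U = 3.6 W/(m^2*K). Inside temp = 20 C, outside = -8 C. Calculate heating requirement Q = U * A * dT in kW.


dT = 20 - (-8) = 28 K
Q = U * A * dT
  = 3.6 * 1860 * 28
  = 187488 W = 187.49 kW


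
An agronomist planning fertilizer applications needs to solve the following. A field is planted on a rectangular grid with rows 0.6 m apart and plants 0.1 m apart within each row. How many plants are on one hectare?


D = 10000 / (row_sp * plant_sp)
  = 10000 / (0.6 * 0.1)
  = 10000 / 0.0600
  = 166666.67 plants/ha


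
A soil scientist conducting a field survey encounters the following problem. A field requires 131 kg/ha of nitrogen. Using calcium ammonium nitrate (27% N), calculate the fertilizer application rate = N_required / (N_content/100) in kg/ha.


Rate = N_required / (N_content / 100)
     = 131 / (27 / 100)
     = 131 / 0.27
     = 485.19 kg/ha


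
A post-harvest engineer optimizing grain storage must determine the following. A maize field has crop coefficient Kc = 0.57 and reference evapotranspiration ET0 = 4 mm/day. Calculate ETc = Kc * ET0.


ETc = Kc * ET0
    = 0.57 * 4
    = 2.28 mm/day


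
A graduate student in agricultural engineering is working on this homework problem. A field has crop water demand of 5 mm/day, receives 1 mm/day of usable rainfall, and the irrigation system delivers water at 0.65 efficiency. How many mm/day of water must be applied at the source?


IWR = (ETc - Pe) / Ea
    = (5 - 1) / 0.65
    = 4 / 0.65
    = 6.15 mm/day


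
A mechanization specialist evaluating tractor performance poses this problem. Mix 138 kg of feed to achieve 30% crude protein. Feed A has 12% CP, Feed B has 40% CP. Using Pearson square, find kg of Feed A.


parts_A = CP_b - target = 40 - 30 = 10
parts_B = target - CP_a = 30 - 12 = 18
total_parts = 10 + 18 = 28
Feed A = 138 * 10 / 28 = 49.29 kg
Feed B = 138 * 18 / 28 = 88.71 kg

49.29 kg


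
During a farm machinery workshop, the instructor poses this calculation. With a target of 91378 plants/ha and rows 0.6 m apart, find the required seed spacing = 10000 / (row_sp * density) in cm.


spacing = 10000 / (row_sp * density)
        = 10000 / (0.6 * 91378)
        = 10000 / 54826.80
        = 0.18239 m = 18.24 cm


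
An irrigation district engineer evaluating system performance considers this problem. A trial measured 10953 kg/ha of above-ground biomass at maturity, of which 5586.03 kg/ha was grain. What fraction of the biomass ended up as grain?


HI = grain_yield / biomass
   = 5586.03 / 10953
   = 0.51


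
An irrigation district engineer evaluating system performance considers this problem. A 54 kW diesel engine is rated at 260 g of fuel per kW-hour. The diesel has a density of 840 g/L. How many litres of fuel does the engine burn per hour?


FC = P * BSFC / rho_fuel
   = 54 * 260 / 840
   = 14040 / 840
   = 16.71 L/h


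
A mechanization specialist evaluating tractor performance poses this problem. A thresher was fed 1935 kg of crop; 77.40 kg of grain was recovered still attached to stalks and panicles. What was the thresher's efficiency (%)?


eta = (total - unthreshed) / total * 100
    = (1935 - 77.40) / 1935 * 100
    = 1857.60 / 1935 * 100
    = 96%


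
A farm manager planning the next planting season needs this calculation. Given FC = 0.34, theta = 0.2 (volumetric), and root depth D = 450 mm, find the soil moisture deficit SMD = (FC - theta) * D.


SMD = (FC - theta) * D
    = (0.34 - 0.2) * 450
    = 0.140 * 450
    = 63 mm


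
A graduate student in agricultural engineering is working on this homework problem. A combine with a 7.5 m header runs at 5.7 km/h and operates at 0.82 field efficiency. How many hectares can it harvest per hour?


C = w * v * eta_f / 10
  = 7.5 * 5.7 * 0.82 / 10
  = 35.06 / 10
  = 3.51 ha/h


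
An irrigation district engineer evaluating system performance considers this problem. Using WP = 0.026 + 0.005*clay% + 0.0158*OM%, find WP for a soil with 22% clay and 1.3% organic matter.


WP = 0.026 + 0.005*22 + 0.0158*1.3
   = 0.026 + 0.1100 + 0.0205
   = 0.1565


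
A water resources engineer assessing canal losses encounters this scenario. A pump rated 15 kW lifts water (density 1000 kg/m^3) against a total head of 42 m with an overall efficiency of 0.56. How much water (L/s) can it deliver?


Q = (P * 1000 * eta) / (rho * g * H)
  = (15 * 1000 * 0.56) / (1000 * 9.81 * 42)
  = 8400 / 412020
  = 0.02039 m^3/s = 20.39 L/s


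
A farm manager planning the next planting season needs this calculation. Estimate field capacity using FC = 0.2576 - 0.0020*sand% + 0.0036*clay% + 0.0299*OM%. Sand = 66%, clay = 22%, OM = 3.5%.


FC = 0.2576 - 0.0020*66 + 0.0036*22 + 0.0299*3.5
   = 0.2576 - 0.1320 + 0.0792 + 0.1047
   = 0.3095


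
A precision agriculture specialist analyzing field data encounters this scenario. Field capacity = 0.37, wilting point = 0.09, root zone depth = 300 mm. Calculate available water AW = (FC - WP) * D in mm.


AW = (FC - WP) * D
   = (0.37 - 0.09) * 300
   = 0.28 * 300
   = 84 mm


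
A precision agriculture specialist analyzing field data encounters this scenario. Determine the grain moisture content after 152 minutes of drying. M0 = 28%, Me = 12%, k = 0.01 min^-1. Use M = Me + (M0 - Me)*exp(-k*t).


M = Me + (M0 - Me) * e^(-k*t)
  = 12 + (28 - 12) * e^(-0.01*152)
  = 12 + 16 * e^(-1.520)
  = 12 + 16 * 0.21871
  = 12 + 3.4994
  = 15.50%


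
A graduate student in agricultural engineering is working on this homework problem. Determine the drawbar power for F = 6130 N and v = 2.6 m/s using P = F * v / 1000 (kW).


P = F * v / 1000
  = 6130 * 2.6 / 1000
  = 15938 / 1000
  = 15.94 kW


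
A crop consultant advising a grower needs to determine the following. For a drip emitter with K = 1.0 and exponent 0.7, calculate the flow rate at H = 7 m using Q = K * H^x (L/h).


Q = K * H^x
  = 1.0 * 7^0.7
  = 1.0 * 3.9045
  = 3.90 L/h


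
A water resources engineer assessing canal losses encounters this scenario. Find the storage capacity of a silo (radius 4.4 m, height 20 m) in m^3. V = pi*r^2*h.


V = pi * r^2 * h
  = pi * 4.4^2 * 20
  = pi * 19.36 * 20
  = 1216.42 m^3


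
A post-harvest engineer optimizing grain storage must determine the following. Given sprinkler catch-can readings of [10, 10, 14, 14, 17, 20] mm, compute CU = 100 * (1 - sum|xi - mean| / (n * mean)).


xbar = 85 / 6 = 14.167
sum|xi - xbar| = 17.333
CU = 100 * (1 - 17.333 / (6 * 14.167))
   = 100 * (1 - 0.2039)
   = 79.61%


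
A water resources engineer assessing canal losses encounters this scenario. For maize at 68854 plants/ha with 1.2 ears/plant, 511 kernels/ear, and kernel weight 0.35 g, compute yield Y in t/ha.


Y = density * ears * kernels * kw
  = 68854 * 1.2 * 511 * 0.35 g/ha
  = 14777445.48 g/ha
  = 14777.45 kg/ha = 14.78 t/ha


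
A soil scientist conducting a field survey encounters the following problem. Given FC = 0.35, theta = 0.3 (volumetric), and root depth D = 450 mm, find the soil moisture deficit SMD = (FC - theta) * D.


SMD = (FC - theta) * D
    = (0.35 - 0.3) * 450
    = 0.050 * 450
    = 22.50 mm


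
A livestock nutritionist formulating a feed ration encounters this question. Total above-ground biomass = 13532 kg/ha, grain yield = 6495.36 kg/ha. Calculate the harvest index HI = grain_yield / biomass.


HI = grain_yield / biomass
   = 6495.36 / 13532
   = 0.48


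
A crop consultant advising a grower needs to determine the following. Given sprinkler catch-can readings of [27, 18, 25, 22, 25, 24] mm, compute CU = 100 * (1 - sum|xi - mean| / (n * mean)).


xbar = 141 / 6 = 23.500
sum|xi - xbar| = 14
CU = 100 * (1 - 14 / (6 * 23.500))
   = 100 * (1 - 0.0993)
   = 90.07%


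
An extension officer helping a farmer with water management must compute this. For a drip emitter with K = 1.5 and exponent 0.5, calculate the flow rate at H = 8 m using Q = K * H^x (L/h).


Q = K * H^x
  = 1.5 * 8^0.5
  = 1.5 * 2.8284
  = 4.24 L/h


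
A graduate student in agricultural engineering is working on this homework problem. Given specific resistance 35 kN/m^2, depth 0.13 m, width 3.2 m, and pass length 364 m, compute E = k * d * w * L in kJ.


E = k * d * w * L
  = 35 * 0.13 * 3.2 * 364
  = 5299.84 kJ


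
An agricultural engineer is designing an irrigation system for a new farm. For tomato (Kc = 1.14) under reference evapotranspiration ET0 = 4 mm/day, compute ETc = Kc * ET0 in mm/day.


ETc = Kc * ET0
    = 1.14 * 4
    = 4.56 mm/day


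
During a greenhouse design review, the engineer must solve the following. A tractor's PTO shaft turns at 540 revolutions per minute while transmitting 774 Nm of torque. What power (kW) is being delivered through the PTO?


P = 2*pi*n*T / 60000
  = 2*pi * 540 * 774 / 60000
  = 2626120.13 / 60000
  = 43.77 kW


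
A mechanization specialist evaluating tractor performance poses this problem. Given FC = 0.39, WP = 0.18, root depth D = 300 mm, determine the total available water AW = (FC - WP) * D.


AW = (FC - WP) * D
   = (0.39 - 0.18) * 300
   = 0.21 * 300
   = 63 mm


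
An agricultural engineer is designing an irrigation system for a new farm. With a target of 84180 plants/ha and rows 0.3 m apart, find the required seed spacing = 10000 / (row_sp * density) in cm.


spacing = 10000 / (row_sp * density)
        = 10000 / (0.3 * 84180)
        = 10000 / 25254
        = 0.39598 m = 39.60 cm


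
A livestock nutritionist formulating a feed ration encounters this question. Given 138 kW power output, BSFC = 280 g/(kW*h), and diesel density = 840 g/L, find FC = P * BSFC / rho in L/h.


FC = P * BSFC / rho_fuel
   = 138 * 280 / 840
   = 38640 / 840
   = 46 L/h


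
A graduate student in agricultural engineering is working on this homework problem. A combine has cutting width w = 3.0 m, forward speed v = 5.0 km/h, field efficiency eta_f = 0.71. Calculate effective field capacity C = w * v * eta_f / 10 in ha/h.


C = w * v * eta_f / 10
  = 3.0 * 5.0 * 0.71 / 10
  = 10.65 / 10
  = 1.07 ha/h


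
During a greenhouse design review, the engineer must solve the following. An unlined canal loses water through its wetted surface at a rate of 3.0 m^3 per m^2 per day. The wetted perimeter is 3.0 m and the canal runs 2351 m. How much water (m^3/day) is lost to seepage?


S = C * P * L
  = 3.0 * 3.0 * 2351
  = 21159 m^3/day


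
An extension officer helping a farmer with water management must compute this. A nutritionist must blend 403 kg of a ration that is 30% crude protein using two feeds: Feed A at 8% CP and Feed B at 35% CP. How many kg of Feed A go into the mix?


parts_A = CP_b - target = 35 - 30 = 5
parts_B = target - CP_a = 30 - 8 = 22
total_parts = 5 + 22 = 27
Feed A = 403 * 5 / 27 = 74.63 kg
Feed B = 403 * 22 / 27 = 328.37 kg

74.63 kg


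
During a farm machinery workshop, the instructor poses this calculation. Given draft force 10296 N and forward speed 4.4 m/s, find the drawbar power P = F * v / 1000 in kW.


P = F * v / 1000
  = 10296 * 4.4 / 1000
  = 45302.40 / 1000
  = 45.30 kW


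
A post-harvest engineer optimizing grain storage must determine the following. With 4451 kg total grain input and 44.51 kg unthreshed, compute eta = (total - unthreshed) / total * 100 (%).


eta = (total - unthreshed) / total * 100
    = (4451 - 44.51) / 4451 * 100
    = 4406.49 / 4451 * 100
    = 99%


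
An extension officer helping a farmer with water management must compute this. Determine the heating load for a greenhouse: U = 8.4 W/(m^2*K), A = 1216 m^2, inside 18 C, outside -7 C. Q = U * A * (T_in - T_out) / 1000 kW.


dT = 18 - (-7) = 25 K
Q = U * A * dT
  = 8.4 * 1216 * 25
  = 255360 W = 255.36 kW


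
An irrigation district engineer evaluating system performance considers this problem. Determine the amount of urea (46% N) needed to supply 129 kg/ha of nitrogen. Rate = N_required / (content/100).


Rate = N_required / (N_content / 100)
     = 129 / (46 / 100)
     = 129 / 0.46
     = 280.43 kg/ha


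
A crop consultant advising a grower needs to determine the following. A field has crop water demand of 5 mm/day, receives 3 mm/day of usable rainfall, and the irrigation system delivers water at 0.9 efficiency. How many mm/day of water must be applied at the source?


IWR = (ETc - Pe) / Ea
    = (5 - 3) / 0.9
    = 2 / 0.9
    = 2.22 mm/day


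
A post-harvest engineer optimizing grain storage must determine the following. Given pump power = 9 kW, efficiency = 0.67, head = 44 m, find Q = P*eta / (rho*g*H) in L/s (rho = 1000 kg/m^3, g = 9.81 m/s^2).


Q = (P * 1000 * eta) / (rho * g * H)
  = (9 * 1000 * 0.67) / (1000 * 9.81 * 44)
  = 6030 / 431640
  = 0.01397 m^3/s = 13.97 L/s


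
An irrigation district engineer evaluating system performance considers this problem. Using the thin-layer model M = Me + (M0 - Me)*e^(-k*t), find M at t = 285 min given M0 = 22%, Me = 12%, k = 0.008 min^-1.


M = Me + (M0 - Me) * e^(-k*t)
  = 12 + (22 - 12) * e^(-0.008*285)
  = 12 + 10 * e^(-2.280)
  = 12 + 10 * 0.10228
  = 12 + 1.0228
  = 13.02%


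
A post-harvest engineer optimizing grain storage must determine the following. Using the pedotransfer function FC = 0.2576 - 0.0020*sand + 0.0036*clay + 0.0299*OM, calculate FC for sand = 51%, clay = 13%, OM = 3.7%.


FC = 0.2576 - 0.0020*51 + 0.0036*13 + 0.0299*3.7
   = 0.2576 - 0.1020 + 0.0468 + 0.1106
   = 0.3130


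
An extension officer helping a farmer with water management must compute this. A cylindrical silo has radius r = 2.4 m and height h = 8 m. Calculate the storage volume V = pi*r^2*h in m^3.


V = pi * r^2 * h
  = pi * 2.4^2 * 8
  = pi * 5.76 * 8
  = 144.76 m^3


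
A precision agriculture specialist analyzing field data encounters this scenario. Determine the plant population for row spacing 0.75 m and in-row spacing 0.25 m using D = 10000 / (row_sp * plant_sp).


D = 10000 / (row_sp * plant_sp)
  = 10000 / (0.75 * 0.25)
  = 10000 / 0.1875
  = 53333.33 plants/ha


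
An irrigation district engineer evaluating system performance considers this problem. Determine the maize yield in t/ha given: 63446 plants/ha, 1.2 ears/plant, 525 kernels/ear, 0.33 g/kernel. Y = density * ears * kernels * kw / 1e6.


Y = density * ears * kernels * kw
  = 63446 * 1.2 * 525 * 0.33 g/ha
  = 13190423.40 g/ha
  = 13190.42 kg/ha = 13.19 t/ha


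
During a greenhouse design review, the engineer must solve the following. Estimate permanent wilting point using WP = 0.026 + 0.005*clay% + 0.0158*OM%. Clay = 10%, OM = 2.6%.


WP = 0.026 + 0.005*10 + 0.0158*2.6
   = 0.026 + 0.0500 + 0.0411
   = 0.1171


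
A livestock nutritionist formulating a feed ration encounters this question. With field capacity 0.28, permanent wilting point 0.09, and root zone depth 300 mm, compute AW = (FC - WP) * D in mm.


AW = (FC - WP) * D
   = (0.28 - 0.09) * 300
   = 0.19 * 300
   = 57 mm
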